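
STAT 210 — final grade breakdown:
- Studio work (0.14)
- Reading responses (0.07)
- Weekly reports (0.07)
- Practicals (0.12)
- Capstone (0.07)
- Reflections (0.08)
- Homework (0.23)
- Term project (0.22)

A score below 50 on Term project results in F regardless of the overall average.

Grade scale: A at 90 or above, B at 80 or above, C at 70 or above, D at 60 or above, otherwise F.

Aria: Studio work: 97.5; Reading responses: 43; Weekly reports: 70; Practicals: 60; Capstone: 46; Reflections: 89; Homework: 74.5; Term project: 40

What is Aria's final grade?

Term project score 40 < 50: minimum not met.
Weighted total:
  Studio work 97.5 × 0.14 = 13.65
  Reading responses 43 × 0.07 = 3.01
  Weekly reports 70 × 0.07 = 4.9
  Practicals 60 × 0.12 = 7.2
  Capstone 46 × 0.07 = 3.22
  Reflections 89 × 0.08 = 7.12
  Homework 74.5 × 0.23 = 17.135
  Term project 40 × 0.22 = 8.8
Sum = 65.035
Because the Term project minimum was not met, the result is F.

F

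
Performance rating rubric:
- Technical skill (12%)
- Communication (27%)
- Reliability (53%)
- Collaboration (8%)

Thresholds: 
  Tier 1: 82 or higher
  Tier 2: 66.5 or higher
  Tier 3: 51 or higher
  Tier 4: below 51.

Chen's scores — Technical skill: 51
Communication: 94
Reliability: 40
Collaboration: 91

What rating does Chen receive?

Tier 3

Weighted total:
  Technical skill 51 × 0.12 = 6.12
  Communication 94 × 0.27 = 25.38
  Reliability 40 × 0.53 = 21.2
  Collaboration 91 × 0.08 = 7.28
Sum = 59.98
59.98 is ≥ 51 and < 66.5 → Tier 3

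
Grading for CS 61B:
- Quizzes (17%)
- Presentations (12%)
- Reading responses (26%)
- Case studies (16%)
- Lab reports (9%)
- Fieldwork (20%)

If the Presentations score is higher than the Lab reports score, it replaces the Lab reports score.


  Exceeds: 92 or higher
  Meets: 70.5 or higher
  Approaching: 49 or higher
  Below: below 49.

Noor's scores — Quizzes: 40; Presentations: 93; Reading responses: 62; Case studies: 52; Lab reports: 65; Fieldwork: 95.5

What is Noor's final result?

Presentations (93) > Lab reports (65), so Lab reports counts as 93.
Weighted total:
  Quizzes 40 × 0.17 = 6.8
  Presentations 93 × 0.12 = 11.16
  Reading responses 62 × 0.26 = 16.12
  Case studies 52 × 0.16 = 8.32
  Lab reports 93 × 0.09 = 8.37
  Fieldwork 95.5 × 0.2 = 19.1
Sum = 69.87
69.87 is ≥ 49 and < 70.5 → Approaching

Approaching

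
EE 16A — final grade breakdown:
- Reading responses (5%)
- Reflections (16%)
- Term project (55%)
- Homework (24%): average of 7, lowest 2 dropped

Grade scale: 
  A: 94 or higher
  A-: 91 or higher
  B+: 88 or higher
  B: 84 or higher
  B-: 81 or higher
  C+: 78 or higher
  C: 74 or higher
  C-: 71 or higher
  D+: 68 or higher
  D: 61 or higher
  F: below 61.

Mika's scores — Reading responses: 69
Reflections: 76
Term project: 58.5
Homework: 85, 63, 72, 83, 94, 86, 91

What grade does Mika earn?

D+

Homework: drop 63, 72 → average of remaining 5 = 439/5 = 87.8
Weighted total:
  Reading responses 69 × 0.05 = 3.45
  Reflections 76 × 0.16 = 12.16
  Term project 58.5 × 0.55 = 32.175
  Homework 87.8 × 0.24 = 21.072
Sum = 68.857
68.857 is ≥ 68 and < 71 → D+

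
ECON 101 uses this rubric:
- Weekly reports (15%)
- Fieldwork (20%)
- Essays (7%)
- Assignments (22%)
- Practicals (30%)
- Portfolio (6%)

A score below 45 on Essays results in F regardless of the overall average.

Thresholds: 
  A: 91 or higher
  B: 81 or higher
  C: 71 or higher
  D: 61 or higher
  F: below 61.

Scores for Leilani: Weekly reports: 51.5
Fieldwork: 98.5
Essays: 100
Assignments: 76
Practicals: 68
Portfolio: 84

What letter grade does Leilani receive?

Essays score 100 ≥ 45: minimum met.
Weighted total:
  Weekly reports 51.5 × 0.15 = 7.725
  Fieldwork 98.5 × 0.2 = 19.7
  Essays 100 × 0.07 = 7
  Assignments 76 × 0.22 = 16.72
  Practicals 68 × 0.3 = 20.4
  Portfolio 84 × 0.06 = 5.04
Sum = 76.585
76.585 is ≥ 71 and < 81 → C

C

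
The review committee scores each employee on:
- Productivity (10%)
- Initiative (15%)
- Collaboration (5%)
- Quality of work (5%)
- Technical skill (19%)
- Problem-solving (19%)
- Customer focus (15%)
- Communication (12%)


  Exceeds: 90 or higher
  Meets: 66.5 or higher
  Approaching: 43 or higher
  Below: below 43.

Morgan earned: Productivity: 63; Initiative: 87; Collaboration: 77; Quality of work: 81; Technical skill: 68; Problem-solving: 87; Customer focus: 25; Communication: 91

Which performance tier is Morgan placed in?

Weighted total:
  Productivity 63 × 0.1 = 6.3
  Initiative 87 × 0.15 = 13.05
  Collaboration 77 × 0.05 = 3.85
  Quality of work 81 × 0.05 = 4.05
  Technical skill 68 × 0.19 = 12.92
  Problem-solving 87 × 0.19 = 16.53
  Customer focus 25 × 0.15 = 3.75
  Communication 91 × 0.12 = 10.92
Sum = 71.37
71.37 is ≥ 66.5 and < 90 → Meets

Meets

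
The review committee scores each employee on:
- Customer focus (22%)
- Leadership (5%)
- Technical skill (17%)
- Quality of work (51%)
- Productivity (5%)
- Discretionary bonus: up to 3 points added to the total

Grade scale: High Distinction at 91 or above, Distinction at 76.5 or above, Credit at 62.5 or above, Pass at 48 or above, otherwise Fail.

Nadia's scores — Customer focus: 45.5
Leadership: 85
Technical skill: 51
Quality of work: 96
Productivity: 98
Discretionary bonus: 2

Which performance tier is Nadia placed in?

Distinction

Weighted total:
  Customer focus 45.5 × 0.22 = 10.01
  Leadership 85 × 0.05 = 4.25
  Technical skill 51 × 0.17 = 8.67
  Quality of work 96 × 0.51 = 48.96
  Productivity 98 × 0.05 = 4.9
Sum = 76.79
Discretionary bonus: 76.79 + 2 = 78.79
78.79 is ≥ 76.5 and < 91 → Distinction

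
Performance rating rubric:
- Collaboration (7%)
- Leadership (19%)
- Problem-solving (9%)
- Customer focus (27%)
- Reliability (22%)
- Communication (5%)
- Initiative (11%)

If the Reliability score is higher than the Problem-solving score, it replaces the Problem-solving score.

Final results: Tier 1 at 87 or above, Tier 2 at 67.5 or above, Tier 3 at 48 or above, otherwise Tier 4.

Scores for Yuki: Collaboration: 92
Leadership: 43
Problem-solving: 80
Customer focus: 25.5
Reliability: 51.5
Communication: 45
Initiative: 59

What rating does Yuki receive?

Tier 3

Reliability (51.5) ≤ Problem-solving (80), so Problem-solving stays at 80.
Weighted total:
  Collaboration 92 × 0.07 = 6.44
  Leadership 43 × 0.19 = 8.17
  Problem-solving 80 × 0.09 = 7.2
  Customer focus 25.5 × 0.27 = 6.885
  Reliability 51.5 × 0.22 = 11.33
  Communication 45 × 0.05 = 2.25
  Initiative 59 × 0.11 = 6.49
Sum = 48.765
48.765 is ≥ 48 and < 67.5 → Tier 3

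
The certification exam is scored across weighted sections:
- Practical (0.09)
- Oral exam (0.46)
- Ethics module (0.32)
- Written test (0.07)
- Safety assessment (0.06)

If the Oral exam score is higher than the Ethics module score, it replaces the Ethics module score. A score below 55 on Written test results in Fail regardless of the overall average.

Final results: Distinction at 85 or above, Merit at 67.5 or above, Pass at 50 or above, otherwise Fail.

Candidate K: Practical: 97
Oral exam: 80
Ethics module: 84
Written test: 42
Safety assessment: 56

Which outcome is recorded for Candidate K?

Fail

Oral exam (80) ≤ Ethics module (84), so Ethics module stays at 84.
Written test score 42 < 55: minimum not met.
Weighted total:
  Practical 97 × 0.09 = 8.73
  Oral exam 80 × 0.46 = 36.8
  Ethics module 84 × 0.32 = 26.88
  Written test 42 × 0.07 = 2.94
  Safety assessment 56 × 0.06 = 3.36
Sum = 78.71
Because the Written test minimum was not met, the result is Fail.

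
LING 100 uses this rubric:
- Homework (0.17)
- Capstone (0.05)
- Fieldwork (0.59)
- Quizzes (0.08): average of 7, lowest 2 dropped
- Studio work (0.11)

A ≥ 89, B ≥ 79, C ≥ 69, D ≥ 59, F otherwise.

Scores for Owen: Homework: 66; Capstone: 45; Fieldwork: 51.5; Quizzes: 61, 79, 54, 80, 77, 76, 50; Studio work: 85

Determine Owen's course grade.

D

Quizzes: drop 50, 54 → average of remaining 5 = 373/5 = 74.6
Weighted total:
  Homework 66 × 0.17 = 11.22
  Capstone 45 × 0.05 = 2.25
  Fieldwork 51.5 × 0.59 = 30.385
  Quizzes 74.6 × 0.08 = 5.968
  Studio work 85 × 0.11 = 9.35
Sum = 59.173
59.173 is ≥ 59 and < 69 → D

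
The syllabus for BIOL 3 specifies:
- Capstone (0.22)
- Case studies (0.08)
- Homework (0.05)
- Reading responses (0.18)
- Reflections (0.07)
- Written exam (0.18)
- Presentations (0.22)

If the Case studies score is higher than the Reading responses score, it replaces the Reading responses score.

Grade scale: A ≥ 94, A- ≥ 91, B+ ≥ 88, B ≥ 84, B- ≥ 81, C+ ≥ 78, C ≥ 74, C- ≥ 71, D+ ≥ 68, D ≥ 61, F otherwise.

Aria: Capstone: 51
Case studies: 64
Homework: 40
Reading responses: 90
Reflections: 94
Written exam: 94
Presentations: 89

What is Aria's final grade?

C

Case studies (64) ≤ Reading responses (90), so Reading responses stays at 90.
Weighted total:
  Capstone 51 × 0.22 = 11.22
  Case studies 64 × 0.08 = 5.12
  Homework 40 × 0.05 = 2
  Reading responses 90 × 0.18 = 16.2
  Reflections 94 × 0.07 = 6.58
  Written exam 94 × 0.18 = 16.92
  Presentations 89 × 0.22 = 19.58
Sum = 77.62
77.62 is ≥ 74 and < 78 → C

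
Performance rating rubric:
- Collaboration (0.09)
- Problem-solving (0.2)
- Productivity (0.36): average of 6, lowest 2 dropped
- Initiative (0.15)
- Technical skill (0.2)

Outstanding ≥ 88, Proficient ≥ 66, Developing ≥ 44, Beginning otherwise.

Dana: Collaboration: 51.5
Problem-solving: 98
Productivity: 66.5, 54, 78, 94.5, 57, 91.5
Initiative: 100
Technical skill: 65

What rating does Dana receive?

Productivity: drop 54, 57 → average of remaining 4 = 330.5/4 = 82.625
Weighted total:
  Collaboration 51.5 × 0.09 = 4.635
  Problem-solving 98 × 0.2 = 19.6
  Productivity 82.625 × 0.36 = 29.745
  Initiative 100 × 0.15 = 15
  Technical skill 65 × 0.2 = 13
Sum = 81.98
81.98 is ≥ 66 and < 88 → Proficient

Proficient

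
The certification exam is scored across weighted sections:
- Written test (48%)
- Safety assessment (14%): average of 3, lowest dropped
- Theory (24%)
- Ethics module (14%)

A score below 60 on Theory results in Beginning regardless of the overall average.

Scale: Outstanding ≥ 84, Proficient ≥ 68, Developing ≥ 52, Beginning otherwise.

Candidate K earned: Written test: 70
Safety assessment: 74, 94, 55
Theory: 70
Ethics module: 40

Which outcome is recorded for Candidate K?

Safety assessment: drop 55 → average of remaining 2 = 168/2 = 84
Theory score 70 ≥ 60: minimum met.
Weighted total:
  Written test 70 × 0.48 = 33.6
  Safety assessment 84 × 0.14 = 11.76
  Theory 70 × 0.24 = 16.8
  Ethics module 40 × 0.14 = 5.6
Sum = 67.76
67.76 is ≥ 52 and < 68 → Developing

Developing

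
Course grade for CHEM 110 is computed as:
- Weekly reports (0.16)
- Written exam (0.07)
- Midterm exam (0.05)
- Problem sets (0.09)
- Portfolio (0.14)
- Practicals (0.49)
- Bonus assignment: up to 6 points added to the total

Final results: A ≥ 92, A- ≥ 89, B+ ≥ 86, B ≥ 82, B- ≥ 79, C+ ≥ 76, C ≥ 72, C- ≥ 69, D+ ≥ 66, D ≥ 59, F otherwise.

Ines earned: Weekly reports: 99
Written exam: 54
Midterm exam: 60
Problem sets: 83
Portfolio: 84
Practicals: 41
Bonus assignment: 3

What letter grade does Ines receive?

Weighted total:
  Weekly reports 99 × 0.16 = 15.84
  Written exam 54 × 0.07 = 3.78
  Midterm exam 60 × 0.05 = 3
  Problem sets 83 × 0.09 = 7.47
  Portfolio 84 × 0.14 = 11.76
  Practicals 41 × 0.49 = 20.09
Sum = 61.94
Bonus assignment: 61.94 + 3 = 64.94
64.94 is ≥ 59 and < 66 → D

D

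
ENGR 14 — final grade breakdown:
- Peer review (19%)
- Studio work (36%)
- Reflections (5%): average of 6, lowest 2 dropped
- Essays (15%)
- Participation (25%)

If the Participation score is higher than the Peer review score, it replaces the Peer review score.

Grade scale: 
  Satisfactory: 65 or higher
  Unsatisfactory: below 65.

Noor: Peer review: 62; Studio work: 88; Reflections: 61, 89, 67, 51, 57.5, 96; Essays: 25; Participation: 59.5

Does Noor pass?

Reflections: drop 51, 57.5 → average of remaining 4 = 313/4 = 78.25
Participation (59.5) ≤ Peer review (62), so Peer review stays at 62.
Weighted total:
  Peer review 62 × 0.19 = 11.78
  Studio work 88 × 0.36 = 31.68
  Reflections 78.25 × 0.05 = 3.9125
  Essays 25 × 0.15 = 3.75
  Participation 59.5 × 0.25 = 14.875
Sum = 65.9975
65.9975 ≥ 65 → Satisfactory

Satisfactory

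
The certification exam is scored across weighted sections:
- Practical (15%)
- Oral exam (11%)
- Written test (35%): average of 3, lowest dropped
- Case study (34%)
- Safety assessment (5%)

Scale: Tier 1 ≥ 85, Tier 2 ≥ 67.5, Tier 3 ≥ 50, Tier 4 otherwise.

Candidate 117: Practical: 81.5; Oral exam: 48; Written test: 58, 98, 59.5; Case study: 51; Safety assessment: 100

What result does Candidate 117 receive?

Tier 3

Written test: drop 58 → average of remaining 2 = 157.5/2 = 78.75
Weighted total:
  Practical 81.5 × 0.15 = 12.225
  Oral exam 48 × 0.11 = 5.28
  Written test 78.75 × 0.35 = 27.5625
  Case study 51 × 0.34 = 17.34
  Safety assessment 100 × 0.05 = 5
Sum = 67.4075
67.4075 is ≥ 50 and < 67.5 → Tier 3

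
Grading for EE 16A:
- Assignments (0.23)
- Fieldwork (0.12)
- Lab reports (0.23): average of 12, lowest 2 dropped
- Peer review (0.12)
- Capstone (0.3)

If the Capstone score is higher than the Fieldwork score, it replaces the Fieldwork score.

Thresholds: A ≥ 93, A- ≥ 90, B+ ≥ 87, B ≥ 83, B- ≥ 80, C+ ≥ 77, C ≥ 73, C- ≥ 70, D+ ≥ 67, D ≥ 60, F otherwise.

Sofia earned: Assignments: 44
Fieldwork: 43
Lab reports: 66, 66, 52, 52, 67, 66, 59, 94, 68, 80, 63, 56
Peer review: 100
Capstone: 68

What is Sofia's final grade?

D

Lab reports: drop 52, 52 → average of remaining 10 = 685/10 = 68.5
Capstone (68) > Fieldwork (43), so Fieldwork counts as 68.
Weighted total:
  Assignments 44 × 0.23 = 10.12
  Fieldwork 68 × 0.12 = 8.16
  Lab reports 68.5 × 0.23 = 15.755
  Peer review 100 × 0.12 = 12
  Capstone 68 × 0.3 = 20.4
Sum = 66.435
66.435 is ≥ 60 and < 67 → D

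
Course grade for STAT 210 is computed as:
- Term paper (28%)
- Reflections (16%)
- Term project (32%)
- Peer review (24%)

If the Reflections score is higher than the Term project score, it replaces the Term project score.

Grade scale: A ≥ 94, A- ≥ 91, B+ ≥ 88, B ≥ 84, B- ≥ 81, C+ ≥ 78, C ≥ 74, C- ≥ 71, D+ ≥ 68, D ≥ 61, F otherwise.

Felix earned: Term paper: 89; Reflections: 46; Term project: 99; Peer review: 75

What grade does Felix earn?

B-

Reflections (46) ≤ Term project (99), so Term project stays at 99.
Weighted total:
  Term paper 89 × 0.28 = 24.92
  Reflections 46 × 0.16 = 7.36
  Term project 99 × 0.32 = 31.68
  Peer review 75 × 0.24 = 18
Sum = 81.96
81.96 is ≥ 81 and < 84 → B-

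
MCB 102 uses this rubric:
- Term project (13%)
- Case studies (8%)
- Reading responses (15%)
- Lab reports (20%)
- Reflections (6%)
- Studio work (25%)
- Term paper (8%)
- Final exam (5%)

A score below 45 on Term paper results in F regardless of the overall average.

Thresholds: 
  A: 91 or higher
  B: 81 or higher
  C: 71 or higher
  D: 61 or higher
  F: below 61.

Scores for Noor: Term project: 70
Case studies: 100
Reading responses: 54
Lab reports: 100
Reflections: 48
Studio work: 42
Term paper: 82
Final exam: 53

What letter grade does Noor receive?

Term paper score 82 ≥ 45: minimum met.
Weighted total:
  Term project 70 × 0.13 = 9.1
  Case studies 100 × 0.08 = 8
  Reading responses 54 × 0.15 = 8.1
  Lab reports 100 × 0.2 = 20
  Reflections 48 × 0.06 = 2.88
  Studio work 42 × 0.25 = 10.5
  Term paper 82 × 0.08 = 6.56
  Final exam 53 × 0.05 = 2.65
Sum = 67.79
67.79 is ≥ 61 and < 71 → D

D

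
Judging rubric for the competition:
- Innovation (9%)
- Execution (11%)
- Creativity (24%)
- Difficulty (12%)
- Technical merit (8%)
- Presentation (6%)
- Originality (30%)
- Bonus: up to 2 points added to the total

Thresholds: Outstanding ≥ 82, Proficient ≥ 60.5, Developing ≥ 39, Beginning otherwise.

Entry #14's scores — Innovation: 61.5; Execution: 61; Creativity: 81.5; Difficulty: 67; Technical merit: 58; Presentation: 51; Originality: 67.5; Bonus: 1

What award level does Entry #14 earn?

Weighted total:
  Innovation 61.5 × 0.09 = 5.535
  Execution 61 × 0.11 = 6.71
  Creativity 81.5 × 0.24 = 19.56
  Difficulty 67 × 0.12 = 8.04
  Technical merit 58 × 0.08 = 4.64
  Presentation 51 × 0.06 = 3.06
  Originality 67.5 × 0.3 = 20.25
Sum = 67.795
Bonus: 67.795 + 1 = 68.795
68.795 is ≥ 60.5 and < 82 → Proficient

Proficient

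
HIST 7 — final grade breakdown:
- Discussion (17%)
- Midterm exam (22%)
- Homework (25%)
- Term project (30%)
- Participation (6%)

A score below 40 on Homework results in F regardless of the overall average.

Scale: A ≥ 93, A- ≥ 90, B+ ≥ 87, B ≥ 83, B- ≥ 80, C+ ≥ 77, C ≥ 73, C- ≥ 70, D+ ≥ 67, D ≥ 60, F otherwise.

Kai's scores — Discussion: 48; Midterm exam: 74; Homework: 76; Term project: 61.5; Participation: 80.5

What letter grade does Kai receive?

D

Homework score 76 ≥ 40: minimum met.
Weighted total:
  Discussion 48 × 0.17 = 8.16
  Midterm exam 74 × 0.22 = 16.28
  Homework 76 × 0.25 = 19
  Term project 61.5 × 0.3 = 18.45
  Participation 80.5 × 0.06 = 4.83
Sum = 66.72
66.72 is ≥ 60 and < 67 → D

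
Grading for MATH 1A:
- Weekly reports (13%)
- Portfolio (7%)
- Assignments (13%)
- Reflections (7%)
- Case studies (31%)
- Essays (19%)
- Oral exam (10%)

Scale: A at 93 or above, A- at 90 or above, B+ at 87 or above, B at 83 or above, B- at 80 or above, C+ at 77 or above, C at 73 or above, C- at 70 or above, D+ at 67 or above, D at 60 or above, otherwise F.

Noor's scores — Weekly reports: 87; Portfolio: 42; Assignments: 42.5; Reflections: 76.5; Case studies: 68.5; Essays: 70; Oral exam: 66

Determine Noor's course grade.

Weighted total:
  Weekly reports 87 × 0.13 = 11.31
  Portfolio 42 × 0.07 = 2.94
  Assignments 42.5 × 0.13 = 5.525
  Reflections 76.5 × 0.07 = 5.355
  Case studies 68.5 × 0.31 = 21.235
  Essays 70 × 0.19 = 13.3
  Oral exam 66 × 0.1 = 6.6
Sum = 66.265
66.265 is ≥ 60 and < 67 → D

D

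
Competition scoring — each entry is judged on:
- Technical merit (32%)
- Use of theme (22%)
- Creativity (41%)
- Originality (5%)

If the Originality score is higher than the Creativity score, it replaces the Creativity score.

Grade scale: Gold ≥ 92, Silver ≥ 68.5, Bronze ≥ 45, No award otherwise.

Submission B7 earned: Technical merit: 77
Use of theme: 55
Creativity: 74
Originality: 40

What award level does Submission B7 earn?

Originality (40) ≤ Creativity (74), so Creativity stays at 74.
Weighted total:
  Technical merit 77 × 0.32 = 24.64
  Use of theme 55 × 0.22 = 12.1
  Creativity 74 × 0.41 = 30.34
  Originality 40 × 0.05 = 2
Sum = 69.08
69.08 is ≥ 68.5 and < 92 → Silver

Silver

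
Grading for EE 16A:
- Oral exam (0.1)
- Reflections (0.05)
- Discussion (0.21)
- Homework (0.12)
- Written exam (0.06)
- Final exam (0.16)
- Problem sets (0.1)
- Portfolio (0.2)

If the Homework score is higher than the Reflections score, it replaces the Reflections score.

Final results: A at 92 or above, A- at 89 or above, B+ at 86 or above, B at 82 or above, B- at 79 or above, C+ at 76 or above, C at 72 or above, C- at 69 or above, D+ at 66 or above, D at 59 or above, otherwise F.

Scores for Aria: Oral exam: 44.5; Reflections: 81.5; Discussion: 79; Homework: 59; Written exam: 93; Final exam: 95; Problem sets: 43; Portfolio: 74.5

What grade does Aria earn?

Homework (59) ≤ Reflections (81.5), so Reflections stays at 81.5.
Weighted total:
  Oral exam 44.5 × 0.1 = 4.45
  Reflections 81.5 × 0.05 = 4.075
  Discussion 79 × 0.21 = 16.59
  Homework 59 × 0.12 = 7.08
  Written exam 93 × 0.06 = 5.58
  Final exam 95 × 0.16 = 15.2
  Problem sets 43 × 0.1 = 4.3
  Portfolio 74.5 × 0.2 = 14.9
Sum = 72.175
72.175 is ≥ 72 and < 76 → C

C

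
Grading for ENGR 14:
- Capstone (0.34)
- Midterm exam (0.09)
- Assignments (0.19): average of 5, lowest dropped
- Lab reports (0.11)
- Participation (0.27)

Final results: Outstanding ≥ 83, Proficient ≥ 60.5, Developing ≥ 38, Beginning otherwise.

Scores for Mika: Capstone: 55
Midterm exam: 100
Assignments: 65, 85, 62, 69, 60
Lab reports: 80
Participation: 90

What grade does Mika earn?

Assignments: drop 60 → average of remaining 4 = 281/4 = 70.25
Weighted total:
  Capstone 55 × 0.34 = 18.7
  Midterm exam 100 × 0.09 = 9
  Assignments 70.25 × 0.19 = 13.3475
  Lab reports 80 × 0.11 = 8.8
  Participation 90 × 0.27 = 24.3
Sum = 74.1475
74.1475 is ≥ 60.5 and < 83 → Proficient

Proficient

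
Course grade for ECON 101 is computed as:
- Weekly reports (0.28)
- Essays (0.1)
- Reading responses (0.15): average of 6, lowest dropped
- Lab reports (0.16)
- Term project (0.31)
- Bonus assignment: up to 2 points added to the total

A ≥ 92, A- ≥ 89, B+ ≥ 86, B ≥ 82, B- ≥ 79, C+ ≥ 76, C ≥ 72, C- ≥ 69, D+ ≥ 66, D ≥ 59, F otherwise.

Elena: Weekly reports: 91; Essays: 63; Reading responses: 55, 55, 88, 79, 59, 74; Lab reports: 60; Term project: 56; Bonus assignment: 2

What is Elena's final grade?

C-

Reading responses: drop 55 → average of remaining 5 = 355/5 = 71
Weighted total:
  Weekly reports 91 × 0.28 = 25.48
  Essays 63 × 0.1 = 6.3
  Reading responses 71 × 0.15 = 10.65
  Lab reports 60 × 0.16 = 9.6
  Term project 56 × 0.31 = 17.36
Sum = 69.39
Bonus assignment: 69.39 + 2 = 71.39
71.39 is ≥ 69 and < 72 → C-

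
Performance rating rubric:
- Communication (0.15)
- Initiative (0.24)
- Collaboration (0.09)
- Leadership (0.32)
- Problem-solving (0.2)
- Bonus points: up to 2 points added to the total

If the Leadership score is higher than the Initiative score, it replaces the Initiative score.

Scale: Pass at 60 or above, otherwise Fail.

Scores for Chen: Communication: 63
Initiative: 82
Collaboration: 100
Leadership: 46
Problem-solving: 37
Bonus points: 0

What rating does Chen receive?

Pass

Leadership (46) ≤ Initiative (82), so Initiative stays at 82.
Weighted total:
  Communication 63 × 0.15 = 9.45
  Initiative 82 × 0.24 = 19.68
  Collaboration 100 × 0.09 = 9
  Leadership 46 × 0.32 = 14.72
  Problem-solving 37 × 0.2 = 7.4
Sum = 60.25
Bonus points: 60.25 + 0 = 60.25
60.25 ≥ 60 → Pass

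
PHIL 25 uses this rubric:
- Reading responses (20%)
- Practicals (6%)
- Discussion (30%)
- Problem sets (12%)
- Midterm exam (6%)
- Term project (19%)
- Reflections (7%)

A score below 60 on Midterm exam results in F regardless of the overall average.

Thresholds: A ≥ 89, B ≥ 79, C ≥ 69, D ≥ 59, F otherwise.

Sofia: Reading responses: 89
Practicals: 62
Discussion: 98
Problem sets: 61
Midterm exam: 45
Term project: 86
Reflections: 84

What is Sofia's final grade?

F

Midterm exam score 45 < 60: minimum not met.
Weighted total:
  Reading responses 89 × 0.2 = 17.8
  Practicals 62 × 0.06 = 3.72
  Discussion 98 × 0.3 = 29.4
  Problem sets 61 × 0.12 = 7.32
  Midterm exam 45 × 0.06 = 2.7
  Term project 86 × 0.19 = 16.34
  Reflections 84 × 0.07 = 5.88
Sum = 83.16
Because the Midterm exam minimum was not met, the result is F.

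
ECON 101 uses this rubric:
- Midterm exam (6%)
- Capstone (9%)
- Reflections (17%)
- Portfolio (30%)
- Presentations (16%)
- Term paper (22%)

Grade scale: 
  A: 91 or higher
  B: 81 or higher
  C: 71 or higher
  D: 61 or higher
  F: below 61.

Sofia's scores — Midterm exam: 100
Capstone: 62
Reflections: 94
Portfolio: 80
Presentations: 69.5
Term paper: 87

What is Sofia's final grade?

B

Weighted total:
  Midterm exam 100 × 0.06 = 6
  Capstone 62 × 0.09 = 5.58
  Reflections 94 × 0.17 = 15.98
  Portfolio 80 × 0.3 = 24
  Presentations 69.5 × 0.16 = 11.12
  Term paper 87 × 0.22 = 19.14
Sum = 81.82
81.82 is ≥ 81 and < 91 → B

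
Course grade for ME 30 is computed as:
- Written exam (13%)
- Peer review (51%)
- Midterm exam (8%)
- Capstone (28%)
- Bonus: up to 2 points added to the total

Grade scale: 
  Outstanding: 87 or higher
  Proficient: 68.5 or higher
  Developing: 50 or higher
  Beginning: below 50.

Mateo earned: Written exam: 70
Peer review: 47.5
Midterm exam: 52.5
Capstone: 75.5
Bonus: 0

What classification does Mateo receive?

Developing

Weighted total:
  Written exam 70 × 0.13 = 9.1
  Peer review 47.5 × 0.51 = 24.225
  Midterm exam 52.5 × 0.08 = 4.2
  Capstone 75.5 × 0.28 = 21.14
Sum = 58.665
Bonus: 58.665 + 0 = 58.665
58.665 is ≥ 50 and < 68.5 → Developing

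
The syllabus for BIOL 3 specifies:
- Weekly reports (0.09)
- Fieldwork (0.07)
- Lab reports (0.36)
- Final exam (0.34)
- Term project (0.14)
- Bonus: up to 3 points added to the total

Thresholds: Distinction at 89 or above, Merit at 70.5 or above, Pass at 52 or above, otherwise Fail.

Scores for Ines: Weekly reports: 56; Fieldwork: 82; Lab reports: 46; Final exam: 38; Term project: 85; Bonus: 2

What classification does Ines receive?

Pass

Weighted total:
  Weekly reports 56 × 0.09 = 5.04
  Fieldwork 82 × 0.07 = 5.74
  Lab reports 46 × 0.36 = 16.56
  Final exam 38 × 0.34 = 12.92
  Term project 85 × 0.14 = 11.9
Sum = 52.16
Bonus: 52.16 + 2 = 54.16
54.16 is ≥ 52 and < 70.5 → Pass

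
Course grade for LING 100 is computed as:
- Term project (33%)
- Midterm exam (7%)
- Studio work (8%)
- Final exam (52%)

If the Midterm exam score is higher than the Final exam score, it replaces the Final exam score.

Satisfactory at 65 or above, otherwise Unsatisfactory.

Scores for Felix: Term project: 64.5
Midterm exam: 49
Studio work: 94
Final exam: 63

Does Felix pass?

Unsatisfactory

Midterm exam (49) ≤ Final exam (63), so Final exam stays at 63.
Weighted total:
  Term project 64.5 × 0.33 = 21.285
  Midterm exam 49 × 0.07 = 3.43
  Studio work 94 × 0.08 = 7.52
  Final exam 63 × 0.52 = 32.76
Sum = 64.995
64.995 < 65 → Unsatisfactory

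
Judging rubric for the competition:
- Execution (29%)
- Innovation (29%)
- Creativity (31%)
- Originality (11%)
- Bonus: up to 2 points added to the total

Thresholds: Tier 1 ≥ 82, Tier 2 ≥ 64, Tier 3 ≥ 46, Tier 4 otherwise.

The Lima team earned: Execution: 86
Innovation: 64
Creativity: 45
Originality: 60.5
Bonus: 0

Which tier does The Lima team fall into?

Weighted total:
  Execution 86 × 0.29 = 24.94
  Innovation 64 × 0.29 = 18.56
  Creativity 45 × 0.31 = 13.95
  Originality 60.5 × 0.11 = 6.655
Sum = 64.105
Bonus: 64.105 + 0 = 64.105
64.105 is ≥ 64 and < 82 → Tier 2

Tier 2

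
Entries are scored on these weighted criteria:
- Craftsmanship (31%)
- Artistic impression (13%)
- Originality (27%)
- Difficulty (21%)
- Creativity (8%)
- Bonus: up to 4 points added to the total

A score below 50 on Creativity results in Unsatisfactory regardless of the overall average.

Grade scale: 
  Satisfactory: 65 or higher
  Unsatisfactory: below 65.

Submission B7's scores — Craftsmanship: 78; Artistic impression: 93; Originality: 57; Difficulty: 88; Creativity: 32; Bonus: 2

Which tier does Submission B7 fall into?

Creativity score 32 < 50: minimum not met.
Weighted total:
  Craftsmanship 78 × 0.31 = 24.18
  Artistic impression 93 × 0.13 = 12.09
  Originality 57 × 0.27 = 15.39
  Difficulty 88 × 0.21 = 18.48
  Creativity 32 × 0.08 = 2.56
Sum = 72.7
Bonus: 72.7 + 2 = 74.7
Because the Creativity minimum was not met, the result is Unsatisfactory.

Unsatisfactory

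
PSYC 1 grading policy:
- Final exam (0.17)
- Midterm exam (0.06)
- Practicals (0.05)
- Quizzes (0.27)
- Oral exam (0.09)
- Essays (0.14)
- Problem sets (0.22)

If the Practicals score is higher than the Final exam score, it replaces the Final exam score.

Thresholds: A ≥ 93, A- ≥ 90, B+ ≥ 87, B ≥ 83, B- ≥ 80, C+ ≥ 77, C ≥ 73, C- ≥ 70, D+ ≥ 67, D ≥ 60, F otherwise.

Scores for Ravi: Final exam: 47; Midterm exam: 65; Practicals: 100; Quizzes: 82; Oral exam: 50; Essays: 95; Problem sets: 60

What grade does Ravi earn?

Practicals (100) > Final exam (47), so Final exam counts as 100.
Weighted total:
  Final exam 100 × 0.17 = 17
  Midterm exam 65 × 0.06 = 3.9
  Practicals 100 × 0.05 = 5
  Quizzes 82 × 0.27 = 22.14
  Oral exam 50 × 0.09 = 4.5
  Essays 95 × 0.14 = 13.3
  Problem sets 60 × 0.22 = 13.2
Sum = 79.04
79.04 is ≥ 77 and < 80 → C+

C+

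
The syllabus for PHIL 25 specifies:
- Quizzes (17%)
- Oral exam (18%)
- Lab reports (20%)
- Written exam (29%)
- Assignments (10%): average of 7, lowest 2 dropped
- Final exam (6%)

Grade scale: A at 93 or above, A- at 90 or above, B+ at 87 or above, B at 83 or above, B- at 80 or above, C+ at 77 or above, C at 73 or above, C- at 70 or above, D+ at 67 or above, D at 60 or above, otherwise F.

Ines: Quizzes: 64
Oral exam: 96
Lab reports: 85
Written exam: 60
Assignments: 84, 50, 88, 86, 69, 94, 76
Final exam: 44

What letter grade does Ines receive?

C

Assignments: drop 50, 69 → average of remaining 5 = 428/5 = 85.6
Weighted total:
  Quizzes 64 × 0.17 = 10.88
  Oral exam 96 × 0.18 = 17.28
  Lab reports 85 × 0.2 = 17
  Written exam 60 × 0.29 = 17.4
  Assignments 85.6 × 0.1 = 8.56
  Final exam 44 × 0.06 = 2.64
Sum = 73.76
73.76 is ≥ 73 and < 77 → C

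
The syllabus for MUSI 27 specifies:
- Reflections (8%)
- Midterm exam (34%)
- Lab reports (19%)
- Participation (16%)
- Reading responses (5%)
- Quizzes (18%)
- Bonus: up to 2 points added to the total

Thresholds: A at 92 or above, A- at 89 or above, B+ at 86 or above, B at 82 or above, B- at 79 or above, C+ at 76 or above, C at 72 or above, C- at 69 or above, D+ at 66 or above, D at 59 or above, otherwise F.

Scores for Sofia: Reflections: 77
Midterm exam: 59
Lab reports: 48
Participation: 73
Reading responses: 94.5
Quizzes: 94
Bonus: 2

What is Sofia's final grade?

Weighted total:
  Reflections 77 × 0.08 = 6.16
  Midterm exam 59 × 0.34 = 20.06
  Lab reports 48 × 0.19 = 9.12
  Participation 73 × 0.16 = 11.68
  Reading responses 94.5 × 0.05 = 4.725
  Quizzes 94 × 0.18 = 16.92
Sum = 68.665
Bonus: 68.665 + 2 = 70.665
70.665 is ≥ 69 and < 72 → C-

C-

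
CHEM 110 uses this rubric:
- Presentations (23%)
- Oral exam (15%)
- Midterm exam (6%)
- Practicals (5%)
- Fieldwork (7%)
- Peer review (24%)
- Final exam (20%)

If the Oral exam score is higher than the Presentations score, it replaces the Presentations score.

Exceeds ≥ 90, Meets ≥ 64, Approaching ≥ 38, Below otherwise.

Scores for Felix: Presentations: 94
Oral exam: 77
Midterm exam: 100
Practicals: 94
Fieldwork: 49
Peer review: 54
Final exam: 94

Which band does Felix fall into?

Oral exam (77) ≤ Presentations (94), so Presentations stays at 94.
Weighted total:
  Presentations 94 × 0.23 = 21.62
  Oral exam 77 × 0.15 = 11.55
  Midterm exam 100 × 0.06 = 6
  Practicals 94 × 0.05 = 4.7
  Fieldwork 49 × 0.07 = 3.43
  Peer review 54 × 0.24 = 12.96
  Final exam 94 × 0.2 = 18.8
Sum = 79.06
79.06 is ≥ 64 and < 90 → Meets

Meets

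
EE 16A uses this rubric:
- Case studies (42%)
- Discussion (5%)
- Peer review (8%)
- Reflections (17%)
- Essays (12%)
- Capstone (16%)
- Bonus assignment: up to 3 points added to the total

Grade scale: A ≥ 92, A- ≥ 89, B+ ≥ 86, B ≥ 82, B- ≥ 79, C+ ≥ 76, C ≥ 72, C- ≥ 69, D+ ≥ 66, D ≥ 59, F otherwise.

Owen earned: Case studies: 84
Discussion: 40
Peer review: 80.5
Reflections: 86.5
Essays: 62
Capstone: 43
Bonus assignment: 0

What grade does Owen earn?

Weighted total:
  Case studies 84 × 0.42 = 35.28
  Discussion 40 × 0.05 = 2
  Peer review 80.5 × 0.08 = 6.44
  Reflections 86.5 × 0.17 = 14.705
  Essays 62 × 0.12 = 7.44
  Capstone 43 × 0.16 = 6.88
Sum = 72.745
Bonus assignment: 72.745 + 0 = 72.745
72.745 is ≥ 72 and < 76 → C

C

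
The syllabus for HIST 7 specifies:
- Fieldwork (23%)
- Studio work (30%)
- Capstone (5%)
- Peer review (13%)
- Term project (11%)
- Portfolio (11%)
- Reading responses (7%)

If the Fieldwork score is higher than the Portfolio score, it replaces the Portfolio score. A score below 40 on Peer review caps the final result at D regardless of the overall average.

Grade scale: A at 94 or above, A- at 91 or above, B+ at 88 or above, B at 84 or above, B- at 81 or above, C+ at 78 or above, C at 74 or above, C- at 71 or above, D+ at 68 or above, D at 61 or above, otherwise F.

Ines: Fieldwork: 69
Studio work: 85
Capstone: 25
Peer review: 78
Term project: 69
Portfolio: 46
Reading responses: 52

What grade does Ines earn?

C-

Fieldwork (69) > Portfolio (46), so Portfolio counts as 69.
Peer review score 78 ≥ 40: minimum met.
Weighted total:
  Fieldwork 69 × 0.23 = 15.87
  Studio work 85 × 0.3 = 25.5
  Capstone 25 × 0.05 = 1.25
  Peer review 78 × 0.13 = 10.14
  Term project 69 × 0.11 = 7.59
  Portfolio 69 × 0.11 = 7.59
  Reading responses 52 × 0.07 = 3.64
Sum = 71.58
71.58 is ≥ 71 and < 74 → C-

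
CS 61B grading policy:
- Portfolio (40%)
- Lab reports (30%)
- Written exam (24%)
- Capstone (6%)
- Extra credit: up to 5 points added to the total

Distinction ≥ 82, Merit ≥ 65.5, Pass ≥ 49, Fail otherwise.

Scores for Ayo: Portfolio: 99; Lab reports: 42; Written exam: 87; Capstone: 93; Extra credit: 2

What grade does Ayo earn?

Merit

Weighted total:
  Portfolio 99 × 0.4 = 39.6
  Lab reports 42 × 0.3 = 12.6
  Written exam 87 × 0.24 = 20.88
  Capstone 93 × 0.06 = 5.58
Sum = 78.66
Extra credit: 78.66 + 2 = 80.66
80.66 is ≥ 65.5 and < 82 → Merit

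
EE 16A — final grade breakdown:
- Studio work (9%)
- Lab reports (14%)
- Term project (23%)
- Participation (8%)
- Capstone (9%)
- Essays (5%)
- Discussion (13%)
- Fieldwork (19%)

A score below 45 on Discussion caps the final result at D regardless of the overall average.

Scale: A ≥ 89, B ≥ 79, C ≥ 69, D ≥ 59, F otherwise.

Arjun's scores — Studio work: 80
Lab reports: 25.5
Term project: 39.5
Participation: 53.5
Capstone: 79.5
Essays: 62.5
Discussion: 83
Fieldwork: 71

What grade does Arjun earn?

Discussion score 83 ≥ 45: minimum met.
Weighted total:
  Studio work 80 × 0.09 = 7.2
  Lab reports 25.5 × 0.14 = 3.57
  Term project 39.5 × 0.23 = 9.085
  Participation 53.5 × 0.08 = 4.28
  Capstone 79.5 × 0.09 = 7.155
  Essays 62.5 × 0.05 = 3.125
  Discussion 83 × 0.13 = 10.79
  Fieldwork 71 × 0.19 = 13.49
Sum = 58.695
58.695 < 59 → F

F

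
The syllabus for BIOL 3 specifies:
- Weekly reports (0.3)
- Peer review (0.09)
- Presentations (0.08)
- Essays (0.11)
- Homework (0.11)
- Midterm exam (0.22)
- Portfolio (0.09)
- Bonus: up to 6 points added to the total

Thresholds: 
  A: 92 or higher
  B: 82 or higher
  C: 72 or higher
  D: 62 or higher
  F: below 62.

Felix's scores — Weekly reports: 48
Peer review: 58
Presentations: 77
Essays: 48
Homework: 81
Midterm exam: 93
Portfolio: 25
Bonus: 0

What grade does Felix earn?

D

Weighted total:
  Weekly reports 48 × 0.3 = 14.4
  Peer review 58 × 0.09 = 5.22
  Presentations 77 × 0.08 = 6.16
  Essays 48 × 0.11 = 5.28
  Homework 81 × 0.11 = 8.91
  Midterm exam 93 × 0.22 = 20.46
  Portfolio 25 × 0.09 = 2.25
Sum = 62.68
Bonus: 62.68 + 0 = 62.68
62.68 is ≥ 62 and < 72 → D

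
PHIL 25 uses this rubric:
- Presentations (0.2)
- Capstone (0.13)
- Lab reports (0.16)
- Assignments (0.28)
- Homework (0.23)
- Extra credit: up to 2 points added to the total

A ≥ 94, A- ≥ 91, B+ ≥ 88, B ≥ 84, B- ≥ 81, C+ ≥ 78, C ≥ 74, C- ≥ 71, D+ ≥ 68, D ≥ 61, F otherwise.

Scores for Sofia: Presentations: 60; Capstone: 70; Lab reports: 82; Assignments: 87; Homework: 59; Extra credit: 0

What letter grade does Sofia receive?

C-

Weighted total:
  Presentations 60 × 0.2 = 12
  Capstone 70 × 0.13 = 9.1
  Lab reports 82 × 0.16 = 13.12
  Assignments 87 × 0.28 = 24.36
  Homework 59 × 0.23 = 13.57
Sum = 72.15
Extra credit: 72.15 + 0 = 72.15
72.15 is ≥ 71 and < 74 → C-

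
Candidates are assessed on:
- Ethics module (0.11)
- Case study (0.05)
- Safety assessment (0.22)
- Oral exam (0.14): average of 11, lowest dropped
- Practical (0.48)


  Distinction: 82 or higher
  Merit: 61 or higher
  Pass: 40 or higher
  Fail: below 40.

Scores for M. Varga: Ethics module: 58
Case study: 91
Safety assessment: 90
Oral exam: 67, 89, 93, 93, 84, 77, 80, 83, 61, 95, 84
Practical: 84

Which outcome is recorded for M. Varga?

Oral exam: drop 61 → average of remaining 10 = 845/10 = 84.5
Weighted total:
  Ethics module 58 × 0.11 = 6.38
  Case study 91 × 0.05 = 4.55
  Safety assessment 90 × 0.22 = 19.8
  Oral exam 84.5 × 0.14 = 11.83
  Practical 84 × 0.48 = 40.32
Sum = 82.88
82.88 ≥ 82 → Distinction

Distinction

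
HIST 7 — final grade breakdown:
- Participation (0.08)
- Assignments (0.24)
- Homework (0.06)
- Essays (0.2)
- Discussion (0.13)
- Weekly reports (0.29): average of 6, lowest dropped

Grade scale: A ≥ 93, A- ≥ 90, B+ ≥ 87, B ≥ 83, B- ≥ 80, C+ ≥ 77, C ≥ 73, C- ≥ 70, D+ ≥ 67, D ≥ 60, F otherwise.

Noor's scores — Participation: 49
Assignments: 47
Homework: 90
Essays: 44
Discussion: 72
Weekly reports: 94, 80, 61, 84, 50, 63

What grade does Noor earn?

D

Weekly reports: drop 50 → average of remaining 5 = 382/5 = 76.4
Weighted total:
  Participation 49 × 0.08 = 3.92
  Assignments 47 × 0.24 = 11.28
  Homework 90 × 0.06 = 5.4
  Essays 44 × 0.2 = 8.8
  Discussion 72 × 0.13 = 9.36
  Weekly reports 76.4 × 0.29 = 22.156
Sum = 60.916
60.916 is ≥ 60 and < 67 → D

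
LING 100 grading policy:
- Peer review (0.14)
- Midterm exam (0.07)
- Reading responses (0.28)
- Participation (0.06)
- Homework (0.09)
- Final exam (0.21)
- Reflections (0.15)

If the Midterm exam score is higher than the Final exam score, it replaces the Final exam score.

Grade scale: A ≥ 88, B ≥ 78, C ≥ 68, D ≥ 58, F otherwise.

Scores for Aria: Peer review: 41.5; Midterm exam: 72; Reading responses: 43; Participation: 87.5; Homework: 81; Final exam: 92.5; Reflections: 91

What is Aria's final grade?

C

Midterm exam (72) ≤ Final exam (92.5), so Final exam stays at 92.5.
Weighted total:
  Peer review 41.5 × 0.14 = 5.81
  Midterm exam 72 × 0.07 = 5.04
  Reading responses 43 × 0.28 = 12.04
  Participation 87.5 × 0.06 = 5.25
  Homework 81 × 0.09 = 7.29
  Final exam 92.5 × 0.21 = 19.425
  Reflections 91 × 0.15 = 13.65
Sum = 68.505
68.505 is ≥ 68 and < 78 → C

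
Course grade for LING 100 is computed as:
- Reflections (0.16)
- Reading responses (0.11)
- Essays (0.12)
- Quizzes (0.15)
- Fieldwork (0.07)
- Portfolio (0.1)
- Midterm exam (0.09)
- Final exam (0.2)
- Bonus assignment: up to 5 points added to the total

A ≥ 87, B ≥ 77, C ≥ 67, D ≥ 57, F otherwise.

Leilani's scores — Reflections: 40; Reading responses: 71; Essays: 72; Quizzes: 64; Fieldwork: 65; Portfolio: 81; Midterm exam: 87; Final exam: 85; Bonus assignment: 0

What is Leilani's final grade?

Weighted total:
  Reflections 40 × 0.16 = 6.4
  Reading responses 71 × 0.11 = 7.81
  Essays 72 × 0.12 = 8.64
  Quizzes 64 × 0.15 = 9.6
  Fieldwork 65 × 0.07 = 4.55
  Portfolio 81 × 0.1 = 8.1
  Midterm exam 87 × 0.09 = 7.83
  Final exam 85 × 0.2 = 17
Sum = 69.93
Bonus assignment: 69.93 + 0 = 69.93
69.93 is ≥ 67 and < 77 → C

C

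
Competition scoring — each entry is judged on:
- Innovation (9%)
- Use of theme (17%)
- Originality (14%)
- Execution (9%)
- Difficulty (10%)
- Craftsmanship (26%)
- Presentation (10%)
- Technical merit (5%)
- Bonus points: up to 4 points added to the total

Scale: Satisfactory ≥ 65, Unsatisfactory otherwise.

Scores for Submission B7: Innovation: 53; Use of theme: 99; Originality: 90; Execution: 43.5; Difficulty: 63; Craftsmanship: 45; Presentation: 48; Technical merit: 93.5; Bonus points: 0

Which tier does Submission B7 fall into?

Satisfactory

Weighted total:
  Innovation 53 × 0.09 = 4.77
  Use of theme 99 × 0.17 = 16.83
  Originality 90 × 0.14 = 12.6
  Execution 43.5 × 0.09 = 3.915
  Difficulty 63 × 0.1 = 6.3
  Craftsmanship 45 × 0.26 = 11.7
  Presentation 48 × 0.1 = 4.8
  Technical merit 93.5 × 0.05 = 4.675
Sum = 65.59
Bonus points: 65.59 + 0 = 65.59
65.59 ≥ 65 → Satisfactory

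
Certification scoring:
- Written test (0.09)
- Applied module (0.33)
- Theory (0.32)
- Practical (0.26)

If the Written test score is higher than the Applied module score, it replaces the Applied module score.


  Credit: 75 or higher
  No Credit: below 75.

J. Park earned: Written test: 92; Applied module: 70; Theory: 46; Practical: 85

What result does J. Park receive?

Written test (92) > Applied module (70), so Applied module counts as 92.
Weighted total:
  Written test 92 × 0.09 = 8.28
  Applied module 92 × 0.33 = 30.36
  Theory 46 × 0.32 = 14.72
  Practical 85 × 0.26 = 22.1
Sum = 75.46
75.46 ≥ 75 → Credit

Credit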